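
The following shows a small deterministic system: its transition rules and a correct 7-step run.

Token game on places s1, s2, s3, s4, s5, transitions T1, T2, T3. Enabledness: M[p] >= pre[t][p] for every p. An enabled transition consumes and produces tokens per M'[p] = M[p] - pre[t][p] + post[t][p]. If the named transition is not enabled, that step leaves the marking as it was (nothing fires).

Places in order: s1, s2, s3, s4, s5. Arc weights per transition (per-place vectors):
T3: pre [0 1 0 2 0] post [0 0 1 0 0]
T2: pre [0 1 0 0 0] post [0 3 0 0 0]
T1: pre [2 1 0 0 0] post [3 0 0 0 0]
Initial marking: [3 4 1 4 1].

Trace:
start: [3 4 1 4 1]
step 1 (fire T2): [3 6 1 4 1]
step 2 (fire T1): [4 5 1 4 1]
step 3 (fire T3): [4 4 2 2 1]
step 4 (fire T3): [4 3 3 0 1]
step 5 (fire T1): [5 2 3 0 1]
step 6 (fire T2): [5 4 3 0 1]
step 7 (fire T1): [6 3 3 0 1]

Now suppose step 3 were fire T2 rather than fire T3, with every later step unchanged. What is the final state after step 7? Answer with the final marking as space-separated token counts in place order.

6 6 2 2 1

(re-executing from step 3 with the substitution; state before step 3: [4 5 1 4 1])
step 3 (fire T2): [4 7 1 4 1]
step 4 (fire T3): [4 6 2 2 1]
step 5 (fire T1): [5 5 2 2 1]
step 6 (fire T2): [5 7 2 2 1]
step 7 (fire T1): [6 6 2 2 1]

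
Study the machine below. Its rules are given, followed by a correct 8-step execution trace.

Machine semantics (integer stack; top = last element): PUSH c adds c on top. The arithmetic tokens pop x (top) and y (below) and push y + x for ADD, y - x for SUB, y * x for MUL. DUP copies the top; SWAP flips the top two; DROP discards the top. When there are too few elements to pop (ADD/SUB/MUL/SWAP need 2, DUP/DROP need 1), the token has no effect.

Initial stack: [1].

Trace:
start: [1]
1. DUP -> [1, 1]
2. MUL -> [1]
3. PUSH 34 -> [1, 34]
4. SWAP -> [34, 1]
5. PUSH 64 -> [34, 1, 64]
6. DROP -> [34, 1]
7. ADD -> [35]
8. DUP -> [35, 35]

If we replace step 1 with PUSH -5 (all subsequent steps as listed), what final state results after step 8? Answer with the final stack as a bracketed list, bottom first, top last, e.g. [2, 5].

(re-executing from step 1 with the substitution; state before step 1: [1])
1. PUSH -5 -> [1, -5]
2. MUL -> [-5]
3. PUSH 34 -> [-5, 34]
4. SWAP -> [34, -5]
5. PUSH 64 -> [34, -5, 64]
6. DROP -> [34, -5]
7. ADD -> [29]
8. DUP -> [29, 29]

[29, 29]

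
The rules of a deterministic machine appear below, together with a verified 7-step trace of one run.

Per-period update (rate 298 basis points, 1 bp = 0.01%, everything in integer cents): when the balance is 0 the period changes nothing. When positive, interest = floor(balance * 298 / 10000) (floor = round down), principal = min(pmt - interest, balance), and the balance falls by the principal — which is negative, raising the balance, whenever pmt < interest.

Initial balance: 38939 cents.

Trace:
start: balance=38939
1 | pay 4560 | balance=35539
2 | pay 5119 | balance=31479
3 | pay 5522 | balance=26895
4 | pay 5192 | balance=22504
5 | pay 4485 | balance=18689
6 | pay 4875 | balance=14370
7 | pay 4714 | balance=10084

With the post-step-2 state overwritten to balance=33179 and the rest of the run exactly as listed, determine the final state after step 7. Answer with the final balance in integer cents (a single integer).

12053

state after step 2 := balance=33179
3 | pay 5522 | balance=28645
4 | pay 5192 | balance=24306
5 | pay 4485 | balance=20545
6 | pay 4875 | balance=16282
7 | pay 4714 | balance=12053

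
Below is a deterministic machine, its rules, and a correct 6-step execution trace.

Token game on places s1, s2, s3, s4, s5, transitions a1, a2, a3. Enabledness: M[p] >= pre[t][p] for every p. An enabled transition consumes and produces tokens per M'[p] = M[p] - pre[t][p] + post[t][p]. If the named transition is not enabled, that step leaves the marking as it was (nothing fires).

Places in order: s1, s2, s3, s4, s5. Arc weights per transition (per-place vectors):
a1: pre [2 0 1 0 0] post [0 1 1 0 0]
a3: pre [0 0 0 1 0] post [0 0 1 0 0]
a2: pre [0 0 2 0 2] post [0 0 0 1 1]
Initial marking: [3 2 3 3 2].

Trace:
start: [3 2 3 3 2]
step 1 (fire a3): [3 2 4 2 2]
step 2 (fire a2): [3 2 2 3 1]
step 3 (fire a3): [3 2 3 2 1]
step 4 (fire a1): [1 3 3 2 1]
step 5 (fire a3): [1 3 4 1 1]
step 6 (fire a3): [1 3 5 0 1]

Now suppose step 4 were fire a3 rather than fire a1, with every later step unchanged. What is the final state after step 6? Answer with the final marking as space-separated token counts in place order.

3 2 5 0 1

(re-executing from step 4 with the substitution; state before step 4: [3 2 3 2 1])
step 4 (fire a3): [3 2 4 1 1]
step 5 (fire a3): [3 2 5 0 1]
step 6 (fire a3): [3 2 5 0 1]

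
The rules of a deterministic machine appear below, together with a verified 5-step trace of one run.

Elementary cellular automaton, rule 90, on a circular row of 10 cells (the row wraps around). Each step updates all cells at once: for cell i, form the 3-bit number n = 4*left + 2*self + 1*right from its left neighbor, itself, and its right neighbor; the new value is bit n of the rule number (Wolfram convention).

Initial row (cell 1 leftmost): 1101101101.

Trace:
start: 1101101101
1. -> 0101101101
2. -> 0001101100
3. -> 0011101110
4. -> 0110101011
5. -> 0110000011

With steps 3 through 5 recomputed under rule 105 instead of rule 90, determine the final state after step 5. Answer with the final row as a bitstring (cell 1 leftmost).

(re-executing steps 3..5 under rule 105; state before step 3: 0001101100)
3. -> 1101111101
4. -> 0111000111
5. -> 1101010101

1101010101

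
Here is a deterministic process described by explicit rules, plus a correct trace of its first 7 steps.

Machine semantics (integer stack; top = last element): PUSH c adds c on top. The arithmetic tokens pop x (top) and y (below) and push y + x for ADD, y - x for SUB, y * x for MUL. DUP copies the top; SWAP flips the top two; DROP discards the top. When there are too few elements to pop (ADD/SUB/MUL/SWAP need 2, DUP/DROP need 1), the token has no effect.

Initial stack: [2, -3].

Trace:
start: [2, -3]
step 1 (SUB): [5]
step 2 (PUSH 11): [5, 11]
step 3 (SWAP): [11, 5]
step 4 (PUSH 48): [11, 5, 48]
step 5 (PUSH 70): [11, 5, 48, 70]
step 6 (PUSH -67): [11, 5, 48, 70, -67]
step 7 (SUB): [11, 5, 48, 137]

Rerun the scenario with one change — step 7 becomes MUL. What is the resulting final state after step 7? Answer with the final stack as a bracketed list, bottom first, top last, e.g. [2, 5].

[11, 5, 48, -4690]

(re-executing from step 7 with the substitution; state before step 7: [11, 5, 48, 70, -67])
step 7 (MUL): [11, 5, 48, -4690]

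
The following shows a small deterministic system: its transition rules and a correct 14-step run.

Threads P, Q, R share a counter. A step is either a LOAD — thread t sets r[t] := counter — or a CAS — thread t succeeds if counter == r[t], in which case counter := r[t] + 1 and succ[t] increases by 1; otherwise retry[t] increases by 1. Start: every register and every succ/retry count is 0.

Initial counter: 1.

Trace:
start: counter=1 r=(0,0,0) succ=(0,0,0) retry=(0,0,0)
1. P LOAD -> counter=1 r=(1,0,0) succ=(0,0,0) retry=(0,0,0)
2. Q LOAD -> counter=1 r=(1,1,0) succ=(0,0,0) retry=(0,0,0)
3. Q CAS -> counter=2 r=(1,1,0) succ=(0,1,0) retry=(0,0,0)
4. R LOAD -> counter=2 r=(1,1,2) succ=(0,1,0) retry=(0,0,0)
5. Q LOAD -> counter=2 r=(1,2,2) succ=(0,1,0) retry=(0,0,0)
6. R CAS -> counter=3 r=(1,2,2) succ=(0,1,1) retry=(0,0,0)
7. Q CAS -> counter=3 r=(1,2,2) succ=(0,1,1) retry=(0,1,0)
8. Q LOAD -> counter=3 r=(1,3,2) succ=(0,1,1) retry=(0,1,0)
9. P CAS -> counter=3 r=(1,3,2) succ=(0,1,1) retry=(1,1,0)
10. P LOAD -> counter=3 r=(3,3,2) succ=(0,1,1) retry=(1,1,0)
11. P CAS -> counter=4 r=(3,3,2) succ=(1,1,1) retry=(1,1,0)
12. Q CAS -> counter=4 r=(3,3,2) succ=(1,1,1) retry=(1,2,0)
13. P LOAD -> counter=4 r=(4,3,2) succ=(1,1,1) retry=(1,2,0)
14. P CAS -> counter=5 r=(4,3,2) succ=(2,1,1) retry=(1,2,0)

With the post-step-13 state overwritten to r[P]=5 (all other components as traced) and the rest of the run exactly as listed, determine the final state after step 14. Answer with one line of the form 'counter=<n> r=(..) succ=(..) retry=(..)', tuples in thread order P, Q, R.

state after step 13 := counter=4 r=(5,3,2) succ=(1,1,1) retry=(1,2,0)
14. P CAS -> counter=4 r=(5,3,2) succ=(1,1,1) retry=(2,2,0)

counter=4 r=(5,3,2) succ=(1,1,1) retry=(2,2,0)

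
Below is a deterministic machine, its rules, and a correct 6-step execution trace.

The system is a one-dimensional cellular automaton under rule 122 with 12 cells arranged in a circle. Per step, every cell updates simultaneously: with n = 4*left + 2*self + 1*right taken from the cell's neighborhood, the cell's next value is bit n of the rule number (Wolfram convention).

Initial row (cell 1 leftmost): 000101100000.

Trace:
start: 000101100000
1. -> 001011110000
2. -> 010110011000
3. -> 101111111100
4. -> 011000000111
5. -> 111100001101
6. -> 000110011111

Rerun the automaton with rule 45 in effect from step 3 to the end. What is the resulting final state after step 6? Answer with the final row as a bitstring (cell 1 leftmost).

(re-executing steps 3..6 under rule 45; state before step 3: 010110011000)
3. -> 011100010011
4. -> 110001010010
5. -> 100101110011
6. -> 000111000010

000111000010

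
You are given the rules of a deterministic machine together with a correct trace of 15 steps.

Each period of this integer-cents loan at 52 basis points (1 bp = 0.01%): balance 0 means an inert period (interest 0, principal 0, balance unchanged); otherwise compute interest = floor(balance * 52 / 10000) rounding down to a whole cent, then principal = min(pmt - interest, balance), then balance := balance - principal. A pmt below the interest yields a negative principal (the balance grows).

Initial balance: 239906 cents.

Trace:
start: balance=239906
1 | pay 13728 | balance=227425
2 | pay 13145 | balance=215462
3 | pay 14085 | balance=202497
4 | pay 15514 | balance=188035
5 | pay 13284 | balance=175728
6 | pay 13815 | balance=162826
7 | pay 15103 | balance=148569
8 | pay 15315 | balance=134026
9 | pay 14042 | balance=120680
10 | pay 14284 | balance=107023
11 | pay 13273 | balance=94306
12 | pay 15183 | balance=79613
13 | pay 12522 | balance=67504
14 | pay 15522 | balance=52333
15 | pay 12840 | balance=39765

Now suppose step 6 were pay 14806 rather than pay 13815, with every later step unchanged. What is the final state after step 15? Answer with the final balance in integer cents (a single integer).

(re-executing from step 6 with the substitution; state before step 6: balance=175728)
6 | pay 14806 | balance=161835
7 | pay 15103 | balance=147573
8 | pay 15315 | balance=133025
9 | pay 14042 | balance=119674
10 | pay 14284 | balance=106012
11 | pay 13273 | balance=93290
12 | pay 15183 | balance=78592
13 | pay 12522 | balance=66478
14 | pay 15522 | balance=51301
15 | pay 12840 | balance=38727

38727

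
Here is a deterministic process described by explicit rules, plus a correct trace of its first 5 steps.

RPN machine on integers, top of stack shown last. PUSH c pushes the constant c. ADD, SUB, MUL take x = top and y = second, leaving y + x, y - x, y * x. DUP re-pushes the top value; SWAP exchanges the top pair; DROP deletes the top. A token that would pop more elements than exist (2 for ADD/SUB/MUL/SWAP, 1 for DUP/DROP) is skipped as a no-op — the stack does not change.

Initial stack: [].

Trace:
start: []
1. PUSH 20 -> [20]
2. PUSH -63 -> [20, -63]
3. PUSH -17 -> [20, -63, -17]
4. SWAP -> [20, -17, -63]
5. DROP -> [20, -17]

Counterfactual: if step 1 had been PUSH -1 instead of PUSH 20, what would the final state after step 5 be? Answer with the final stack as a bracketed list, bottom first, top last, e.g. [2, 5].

[-1, -17]

(re-executing from step 1 with the substitution; state before step 1: [])
1. PUSH -1 -> [-1]
2. PUSH -63 -> [-1, -63]
3. PUSH -17 -> [-1, -63, -17]
4. SWAP -> [-1, -17, -63]
5. DROP -> [-1, -17]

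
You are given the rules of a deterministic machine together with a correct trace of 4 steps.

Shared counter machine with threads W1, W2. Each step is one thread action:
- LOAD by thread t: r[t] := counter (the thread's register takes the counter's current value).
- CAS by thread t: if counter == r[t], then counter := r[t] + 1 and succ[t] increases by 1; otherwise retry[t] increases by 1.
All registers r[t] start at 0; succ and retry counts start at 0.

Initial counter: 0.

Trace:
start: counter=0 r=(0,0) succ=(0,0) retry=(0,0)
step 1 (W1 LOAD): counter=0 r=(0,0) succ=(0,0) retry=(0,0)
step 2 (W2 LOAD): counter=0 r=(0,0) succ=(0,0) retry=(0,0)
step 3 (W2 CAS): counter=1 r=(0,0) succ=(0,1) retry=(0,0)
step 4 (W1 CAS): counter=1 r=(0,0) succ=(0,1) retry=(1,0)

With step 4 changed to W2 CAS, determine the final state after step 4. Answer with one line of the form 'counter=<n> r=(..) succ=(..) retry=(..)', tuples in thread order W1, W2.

counter=1 r=(0,0) succ=(0,1) retry=(0,1)

(re-executing from step 4 with the substitution; state before step 4: counter=1 r=(0,0) succ=(0,1) retry=(0,0))
step 4 (W2 CAS): counter=1 r=(0,0) succ=(0,1) retry=(0,1)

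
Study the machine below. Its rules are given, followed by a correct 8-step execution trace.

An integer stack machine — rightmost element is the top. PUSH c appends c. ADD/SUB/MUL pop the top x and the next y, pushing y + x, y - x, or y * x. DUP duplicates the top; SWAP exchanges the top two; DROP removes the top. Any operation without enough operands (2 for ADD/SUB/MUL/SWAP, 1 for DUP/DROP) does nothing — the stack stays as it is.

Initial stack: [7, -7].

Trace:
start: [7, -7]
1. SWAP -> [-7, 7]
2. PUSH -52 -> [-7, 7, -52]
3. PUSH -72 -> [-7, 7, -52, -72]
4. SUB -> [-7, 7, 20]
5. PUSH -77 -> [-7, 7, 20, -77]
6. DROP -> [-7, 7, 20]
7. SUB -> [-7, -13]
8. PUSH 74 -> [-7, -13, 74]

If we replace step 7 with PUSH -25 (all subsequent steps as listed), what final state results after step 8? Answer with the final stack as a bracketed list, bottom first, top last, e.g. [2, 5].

(re-executing from step 7 with the substitution; state before step 7: [-7, 7, 20])
7. PUSH -25 -> [-7, 7, 20, -25]
8. PUSH 74 -> [-7, 7, 20, -25, 74]

[-7, 7, 20, -25, 74]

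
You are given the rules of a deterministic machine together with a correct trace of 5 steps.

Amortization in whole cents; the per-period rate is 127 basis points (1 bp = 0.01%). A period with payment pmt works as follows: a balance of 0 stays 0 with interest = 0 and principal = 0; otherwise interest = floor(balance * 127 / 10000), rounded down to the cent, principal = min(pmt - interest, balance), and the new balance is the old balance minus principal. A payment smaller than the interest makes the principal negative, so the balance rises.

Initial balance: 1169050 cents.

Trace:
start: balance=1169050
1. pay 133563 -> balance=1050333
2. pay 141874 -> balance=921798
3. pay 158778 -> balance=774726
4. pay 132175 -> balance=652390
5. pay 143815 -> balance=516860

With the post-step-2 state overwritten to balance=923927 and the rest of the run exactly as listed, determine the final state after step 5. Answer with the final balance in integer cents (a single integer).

519071

state after step 2 := balance=923927
3. pay 158778 -> balance=776882
4. pay 132175 -> balance=654573
5. pay 143815 -> balance=519071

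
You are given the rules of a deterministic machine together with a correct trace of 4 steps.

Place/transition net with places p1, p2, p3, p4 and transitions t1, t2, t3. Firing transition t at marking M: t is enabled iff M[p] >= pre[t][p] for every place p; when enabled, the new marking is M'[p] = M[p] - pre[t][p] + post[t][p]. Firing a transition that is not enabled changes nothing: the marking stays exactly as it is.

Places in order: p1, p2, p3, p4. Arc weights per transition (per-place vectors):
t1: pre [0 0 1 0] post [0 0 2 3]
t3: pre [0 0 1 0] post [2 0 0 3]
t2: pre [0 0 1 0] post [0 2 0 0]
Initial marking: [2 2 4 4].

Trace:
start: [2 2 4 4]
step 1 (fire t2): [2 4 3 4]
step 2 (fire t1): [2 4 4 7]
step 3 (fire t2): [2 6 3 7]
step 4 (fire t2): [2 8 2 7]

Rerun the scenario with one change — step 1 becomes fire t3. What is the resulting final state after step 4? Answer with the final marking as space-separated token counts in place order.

4 6 2 10

(re-executing from step 1 with the substitution; state before step 1: [2 2 4 4])
step 1 (fire t3): [4 2 3 7]
step 2 (fire t1): [4 2 4 10]
step 3 (fire t2): [4 4 3 10]
step 4 (fire t2): [4 6 2 10]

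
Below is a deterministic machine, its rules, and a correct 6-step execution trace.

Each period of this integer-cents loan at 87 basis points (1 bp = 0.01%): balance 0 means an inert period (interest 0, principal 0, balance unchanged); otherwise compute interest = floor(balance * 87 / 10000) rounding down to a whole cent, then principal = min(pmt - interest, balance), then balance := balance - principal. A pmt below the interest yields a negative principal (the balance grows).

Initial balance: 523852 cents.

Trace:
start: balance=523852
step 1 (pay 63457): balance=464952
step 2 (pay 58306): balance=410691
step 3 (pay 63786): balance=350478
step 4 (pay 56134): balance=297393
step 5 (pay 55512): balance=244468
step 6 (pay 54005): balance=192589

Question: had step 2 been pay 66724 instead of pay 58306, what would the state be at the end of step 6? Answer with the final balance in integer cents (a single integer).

183873

(re-executing from step 2 with the substitution; state before step 2: balance=464952)
step 2 (pay 66724): balance=402273
step 3 (pay 63786): balance=341986
step 4 (pay 56134): balance=288827
step 5 (pay 55512): balance=235827
step 6 (pay 54005): balance=183873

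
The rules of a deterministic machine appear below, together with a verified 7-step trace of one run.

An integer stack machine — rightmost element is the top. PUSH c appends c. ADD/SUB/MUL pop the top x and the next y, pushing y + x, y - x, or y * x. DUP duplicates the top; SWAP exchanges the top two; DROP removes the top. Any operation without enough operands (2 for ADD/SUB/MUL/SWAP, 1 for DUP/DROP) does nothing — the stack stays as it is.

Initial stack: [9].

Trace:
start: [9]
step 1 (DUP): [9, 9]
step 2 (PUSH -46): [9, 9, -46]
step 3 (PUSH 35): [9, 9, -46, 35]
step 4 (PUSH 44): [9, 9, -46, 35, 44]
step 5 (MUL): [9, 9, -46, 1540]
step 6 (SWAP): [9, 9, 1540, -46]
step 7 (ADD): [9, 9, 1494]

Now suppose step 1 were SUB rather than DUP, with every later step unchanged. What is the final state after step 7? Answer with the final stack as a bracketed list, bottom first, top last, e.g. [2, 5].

(re-executing from step 1 with the substitution; state before step 1: [9])
step 1 (SUB): [9]
step 2 (PUSH -46): [9, -46]
step 3 (PUSH 35): [9, -46, 35]
step 4 (PUSH 44): [9, -46, 35, 44]
step 5 (MUL): [9, -46, 1540]
step 6 (SWAP): [9, 1540, -46]
step 7 (ADD): [9, 1494]

[9, 1494]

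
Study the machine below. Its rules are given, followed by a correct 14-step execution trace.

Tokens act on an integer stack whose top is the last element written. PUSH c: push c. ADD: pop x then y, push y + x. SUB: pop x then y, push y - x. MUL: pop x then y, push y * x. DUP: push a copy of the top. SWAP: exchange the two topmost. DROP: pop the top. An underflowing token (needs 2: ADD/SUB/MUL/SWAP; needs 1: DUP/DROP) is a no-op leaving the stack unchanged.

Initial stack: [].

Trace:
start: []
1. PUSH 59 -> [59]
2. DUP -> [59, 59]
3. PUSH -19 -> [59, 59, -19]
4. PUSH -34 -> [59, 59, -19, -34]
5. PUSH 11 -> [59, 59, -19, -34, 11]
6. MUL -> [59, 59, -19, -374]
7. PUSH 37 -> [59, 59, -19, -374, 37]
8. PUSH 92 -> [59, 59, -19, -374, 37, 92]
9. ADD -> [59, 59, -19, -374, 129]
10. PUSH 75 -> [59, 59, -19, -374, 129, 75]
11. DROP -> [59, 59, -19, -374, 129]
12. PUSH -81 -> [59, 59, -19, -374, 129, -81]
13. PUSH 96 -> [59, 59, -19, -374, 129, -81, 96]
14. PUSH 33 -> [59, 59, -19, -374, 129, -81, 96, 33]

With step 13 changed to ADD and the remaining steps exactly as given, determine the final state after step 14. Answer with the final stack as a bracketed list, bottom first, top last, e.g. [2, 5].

[59, 59, -19, -374, 48, 33]

(re-executing from step 13 with the substitution; state before step 13: [59, 59, -19, -374, 129, -81])
13. ADD -> [59, 59, -19, -374, 48]
14. PUSH 33 -> [59, 59, -19, -374, 48, 33]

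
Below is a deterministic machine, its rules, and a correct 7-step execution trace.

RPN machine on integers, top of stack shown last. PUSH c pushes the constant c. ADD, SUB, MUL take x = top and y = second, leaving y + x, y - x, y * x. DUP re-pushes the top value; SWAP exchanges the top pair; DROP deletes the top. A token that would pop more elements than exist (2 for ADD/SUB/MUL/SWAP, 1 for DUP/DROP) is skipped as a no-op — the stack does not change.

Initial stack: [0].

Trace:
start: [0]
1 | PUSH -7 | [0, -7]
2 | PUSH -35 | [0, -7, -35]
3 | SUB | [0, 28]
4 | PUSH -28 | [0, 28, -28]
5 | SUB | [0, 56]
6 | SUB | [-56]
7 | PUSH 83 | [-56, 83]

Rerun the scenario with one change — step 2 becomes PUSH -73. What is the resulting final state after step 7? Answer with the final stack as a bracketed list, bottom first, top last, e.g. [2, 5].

(re-executing from step 2 with the substitution; state before step 2: [0, -7])
2 | PUSH -73 | [0, -7, -73]
3 | SUB | [0, 66]
4 | PUSH -28 | [0, 66, -28]
5 | SUB | [0, 94]
6 | SUB | [-94]
7 | PUSH 83 | [-94, 83]

[-94, 83]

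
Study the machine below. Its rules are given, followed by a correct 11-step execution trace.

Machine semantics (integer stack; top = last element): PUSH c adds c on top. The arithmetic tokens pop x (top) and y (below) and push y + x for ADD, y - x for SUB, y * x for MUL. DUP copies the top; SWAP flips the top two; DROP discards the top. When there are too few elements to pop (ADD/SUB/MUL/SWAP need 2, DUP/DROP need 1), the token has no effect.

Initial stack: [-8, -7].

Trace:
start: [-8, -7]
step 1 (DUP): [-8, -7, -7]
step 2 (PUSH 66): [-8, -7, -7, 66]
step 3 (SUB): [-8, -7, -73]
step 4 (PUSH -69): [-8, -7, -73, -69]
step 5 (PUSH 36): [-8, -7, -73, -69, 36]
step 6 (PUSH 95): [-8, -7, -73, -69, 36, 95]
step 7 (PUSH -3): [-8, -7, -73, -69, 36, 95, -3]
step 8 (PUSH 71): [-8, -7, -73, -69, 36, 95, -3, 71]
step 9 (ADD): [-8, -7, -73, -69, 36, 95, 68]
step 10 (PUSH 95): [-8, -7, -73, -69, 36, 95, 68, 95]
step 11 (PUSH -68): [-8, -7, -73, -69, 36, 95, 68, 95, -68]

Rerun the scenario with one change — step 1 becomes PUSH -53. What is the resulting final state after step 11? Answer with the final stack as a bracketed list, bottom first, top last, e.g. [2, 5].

[-8, -7, -119, -69, 36, 95, 68, 95, -68]

(re-executing from step 1 with the substitution; state before step 1: [-8, -7])
step 1 (PUSH -53): [-8, -7, -53]
step 2 (PUSH 66): [-8, -7, -53, 66]
step 3 (SUB): [-8, -7, -119]
step 4 (PUSH -69): [-8, -7, -119, -69]
step 5 (PUSH 36): [-8, -7, -119, -69, 36]
step 6 (PUSH 95): [-8, -7, -119, -69, 36, 95]
step 7 (PUSH -3): [-8, -7, -119, -69, 36, 95, -3]
step 8 (PUSH 71): [-8, -7, -119, -69, 36, 95, -3, 71]
step 9 (ADD): [-8, -7, -119, -69, 36, 95, 68]
step 10 (PUSH 95): [-8, -7, -119, -69, 36, 95, 68, 95]
step 11 (PUSH -68): [-8, -7, -119, -69, 36, 95, 68, 95, -68]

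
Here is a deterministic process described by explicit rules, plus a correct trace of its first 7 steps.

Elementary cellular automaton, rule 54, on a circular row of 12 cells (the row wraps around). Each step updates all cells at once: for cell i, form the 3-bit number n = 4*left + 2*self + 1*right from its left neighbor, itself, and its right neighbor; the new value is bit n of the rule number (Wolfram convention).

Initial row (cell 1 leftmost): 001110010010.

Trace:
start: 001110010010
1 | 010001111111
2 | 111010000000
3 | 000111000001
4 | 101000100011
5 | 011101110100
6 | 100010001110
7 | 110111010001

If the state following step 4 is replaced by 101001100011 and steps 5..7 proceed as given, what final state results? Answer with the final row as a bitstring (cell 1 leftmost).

state after step 4 := 101001100011
5 | 011110010100
6 | 100001111110
7 | 110010000001

110010000001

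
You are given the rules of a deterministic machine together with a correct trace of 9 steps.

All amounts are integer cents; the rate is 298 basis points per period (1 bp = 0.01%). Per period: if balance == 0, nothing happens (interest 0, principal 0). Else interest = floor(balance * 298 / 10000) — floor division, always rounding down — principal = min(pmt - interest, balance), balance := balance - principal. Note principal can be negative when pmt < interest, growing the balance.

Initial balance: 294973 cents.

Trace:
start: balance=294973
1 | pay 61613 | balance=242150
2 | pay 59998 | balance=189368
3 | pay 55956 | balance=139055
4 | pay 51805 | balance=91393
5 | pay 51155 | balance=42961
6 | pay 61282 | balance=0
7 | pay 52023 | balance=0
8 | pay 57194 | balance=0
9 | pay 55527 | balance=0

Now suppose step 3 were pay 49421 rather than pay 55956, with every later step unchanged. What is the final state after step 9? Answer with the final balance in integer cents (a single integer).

0

(re-executing from step 3 with the substitution; state before step 3: balance=189368)
3 | pay 49421 | balance=145590
4 | pay 51805 | balance=98123
5 | pay 51155 | balance=49892
6 | pay 61282 | balance=0
7 | pay 52023 | balance=0
8 | pay 57194 | balance=0
9 | pay 55527 | balance=0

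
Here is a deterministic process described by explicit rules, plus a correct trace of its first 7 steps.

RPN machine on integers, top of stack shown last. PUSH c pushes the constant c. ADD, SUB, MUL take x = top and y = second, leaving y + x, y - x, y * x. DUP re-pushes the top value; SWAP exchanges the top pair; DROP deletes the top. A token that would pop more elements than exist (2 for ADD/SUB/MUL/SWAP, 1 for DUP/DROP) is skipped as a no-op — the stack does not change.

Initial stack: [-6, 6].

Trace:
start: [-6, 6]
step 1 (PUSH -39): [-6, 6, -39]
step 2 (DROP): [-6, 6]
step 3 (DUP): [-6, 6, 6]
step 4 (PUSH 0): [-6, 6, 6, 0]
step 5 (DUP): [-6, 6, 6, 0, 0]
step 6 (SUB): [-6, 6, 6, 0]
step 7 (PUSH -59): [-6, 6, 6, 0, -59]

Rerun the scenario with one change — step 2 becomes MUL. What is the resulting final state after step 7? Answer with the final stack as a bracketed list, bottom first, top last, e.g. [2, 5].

[-6, -234, -234, 0, -59]

(re-executing from step 2 with the substitution; state before step 2: [-6, 6, -39])
step 2 (MUL): [-6, -234]
step 3 (DUP): [-6, -234, -234]
step 4 (PUSH 0): [-6, -234, -234, 0]
step 5 (DUP): [-6, -234, -234, 0, 0]
step 6 (SUB): [-6, -234, -234, 0]
step 7 (PUSH -59): [-6, -234, -234, 0, -59]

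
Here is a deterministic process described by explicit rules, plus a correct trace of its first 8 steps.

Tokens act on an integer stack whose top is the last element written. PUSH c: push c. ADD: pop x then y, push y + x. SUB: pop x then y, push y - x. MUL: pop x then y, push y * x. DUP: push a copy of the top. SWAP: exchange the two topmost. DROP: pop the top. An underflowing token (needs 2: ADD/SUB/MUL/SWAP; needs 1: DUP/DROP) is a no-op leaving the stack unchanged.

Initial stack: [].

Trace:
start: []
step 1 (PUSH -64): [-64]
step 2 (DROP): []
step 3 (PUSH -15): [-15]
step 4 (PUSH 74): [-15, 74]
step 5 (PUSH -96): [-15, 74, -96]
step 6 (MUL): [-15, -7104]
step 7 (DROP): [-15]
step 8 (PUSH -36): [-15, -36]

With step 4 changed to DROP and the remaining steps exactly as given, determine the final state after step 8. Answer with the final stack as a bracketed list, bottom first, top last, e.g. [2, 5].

(re-executing from step 4 with the substitution; state before step 4: [-15])
step 4 (DROP): []
step 5 (PUSH -96): [-96]
step 6 (MUL): [-96]
step 7 (DROP): []
step 8 (PUSH -36): [-36]

[-36]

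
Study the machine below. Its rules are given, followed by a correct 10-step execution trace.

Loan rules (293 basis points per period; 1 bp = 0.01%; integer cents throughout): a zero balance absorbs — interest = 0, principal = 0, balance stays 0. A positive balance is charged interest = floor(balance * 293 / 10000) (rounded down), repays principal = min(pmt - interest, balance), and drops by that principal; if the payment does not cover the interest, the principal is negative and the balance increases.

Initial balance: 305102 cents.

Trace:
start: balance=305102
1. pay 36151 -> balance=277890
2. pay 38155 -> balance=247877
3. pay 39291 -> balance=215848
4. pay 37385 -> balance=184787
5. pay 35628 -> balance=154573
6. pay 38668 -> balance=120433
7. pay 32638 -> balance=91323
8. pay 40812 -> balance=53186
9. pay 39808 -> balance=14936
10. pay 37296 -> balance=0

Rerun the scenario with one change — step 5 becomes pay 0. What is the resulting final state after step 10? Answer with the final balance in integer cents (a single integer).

19240

(re-executing from step 5 with the substitution; state before step 5: balance=184787)
5. pay 0 -> balance=190201
6. pay 38668 -> balance=157105
7. pay 32638 -> balance=129070
8. pay 40812 -> balance=92039
9. pay 39808 -> balance=54927
10. pay 37296 -> balance=19240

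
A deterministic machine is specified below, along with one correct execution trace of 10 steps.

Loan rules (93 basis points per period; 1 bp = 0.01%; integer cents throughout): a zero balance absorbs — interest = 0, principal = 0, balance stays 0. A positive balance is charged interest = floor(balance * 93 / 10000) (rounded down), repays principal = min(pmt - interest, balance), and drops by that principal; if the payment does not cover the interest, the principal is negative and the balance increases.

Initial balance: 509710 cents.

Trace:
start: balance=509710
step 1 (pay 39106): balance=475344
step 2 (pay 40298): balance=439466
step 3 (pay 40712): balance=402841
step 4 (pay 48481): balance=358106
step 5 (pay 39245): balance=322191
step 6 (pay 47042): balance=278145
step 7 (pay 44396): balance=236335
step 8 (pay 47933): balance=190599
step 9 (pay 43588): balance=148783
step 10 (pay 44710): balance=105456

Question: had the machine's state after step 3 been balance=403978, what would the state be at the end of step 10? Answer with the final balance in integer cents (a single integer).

106669

state after step 3 := balance=403978
step 4 (pay 48481): balance=359253
step 5 (pay 39245): balance=323349
step 6 (pay 47042): balance=279314
step 7 (pay 44396): balance=237515
step 8 (pay 47933): balance=191790
step 9 (pay 43588): balance=149985
step 10 (pay 44710): balance=106669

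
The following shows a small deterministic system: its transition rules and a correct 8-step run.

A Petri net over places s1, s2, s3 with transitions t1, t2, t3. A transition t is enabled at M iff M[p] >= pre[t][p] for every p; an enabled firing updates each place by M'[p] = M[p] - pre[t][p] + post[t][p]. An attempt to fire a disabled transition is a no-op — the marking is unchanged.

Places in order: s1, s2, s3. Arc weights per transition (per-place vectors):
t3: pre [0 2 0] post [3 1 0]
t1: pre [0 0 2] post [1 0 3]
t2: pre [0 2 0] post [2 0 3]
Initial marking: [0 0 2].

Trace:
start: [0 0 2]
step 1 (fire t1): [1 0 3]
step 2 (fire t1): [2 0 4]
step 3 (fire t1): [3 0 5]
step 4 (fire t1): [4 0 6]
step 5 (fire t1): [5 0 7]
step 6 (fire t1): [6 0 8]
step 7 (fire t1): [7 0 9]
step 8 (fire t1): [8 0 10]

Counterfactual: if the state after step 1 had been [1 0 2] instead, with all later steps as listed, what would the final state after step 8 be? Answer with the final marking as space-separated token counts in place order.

8 0 9

state after step 1 := [1 0 2]
step 2 (fire t1): [2 0 3]
step 3 (fire t1): [3 0 4]
step 4 (fire t1): [4 0 5]
step 5 (fire t1): [5 0 6]
step 6 (fire t1): [6 0 7]
step 7 (fire t1): [7 0 8]
step 8 (fire t1): [8 0 9]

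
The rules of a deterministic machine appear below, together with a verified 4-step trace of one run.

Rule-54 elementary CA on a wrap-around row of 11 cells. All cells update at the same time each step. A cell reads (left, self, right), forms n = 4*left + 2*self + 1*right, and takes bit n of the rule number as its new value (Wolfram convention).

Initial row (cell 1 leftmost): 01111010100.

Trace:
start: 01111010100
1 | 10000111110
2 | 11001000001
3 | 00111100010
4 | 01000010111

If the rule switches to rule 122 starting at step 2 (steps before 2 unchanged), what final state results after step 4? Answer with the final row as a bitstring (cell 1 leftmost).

11100011100

(re-executing steps 2..4 under rule 122; state before step 2: 10000111110)
2 | 01001100011
3 | 10111110111
4 | 11100011100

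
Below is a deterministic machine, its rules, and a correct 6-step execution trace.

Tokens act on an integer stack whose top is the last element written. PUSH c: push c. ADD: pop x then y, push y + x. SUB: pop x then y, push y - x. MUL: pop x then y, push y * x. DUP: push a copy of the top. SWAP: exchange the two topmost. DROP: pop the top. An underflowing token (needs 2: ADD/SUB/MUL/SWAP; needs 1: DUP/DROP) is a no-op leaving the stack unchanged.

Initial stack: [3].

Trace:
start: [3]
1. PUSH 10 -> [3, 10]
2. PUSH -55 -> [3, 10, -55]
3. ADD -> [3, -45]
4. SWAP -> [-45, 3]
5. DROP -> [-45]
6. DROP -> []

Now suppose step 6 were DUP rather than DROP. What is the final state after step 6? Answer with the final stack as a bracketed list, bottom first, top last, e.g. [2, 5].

[-45, -45]

(re-executing from step 6 with the substitution; state before step 6: [-45])
6. DUP -> [-45, -45]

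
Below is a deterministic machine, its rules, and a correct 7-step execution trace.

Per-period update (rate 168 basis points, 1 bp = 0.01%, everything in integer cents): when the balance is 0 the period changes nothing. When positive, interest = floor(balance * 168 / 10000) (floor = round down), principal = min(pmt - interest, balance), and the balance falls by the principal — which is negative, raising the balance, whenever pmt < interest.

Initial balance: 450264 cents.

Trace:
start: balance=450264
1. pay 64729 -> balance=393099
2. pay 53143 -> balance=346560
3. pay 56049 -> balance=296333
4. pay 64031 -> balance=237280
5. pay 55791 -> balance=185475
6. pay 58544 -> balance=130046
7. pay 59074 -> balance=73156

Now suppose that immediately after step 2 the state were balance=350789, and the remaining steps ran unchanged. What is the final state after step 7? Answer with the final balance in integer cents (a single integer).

state after step 2 := balance=350789
3. pay 56049 -> balance=300633
4. pay 64031 -> balance=241652
5. pay 55791 -> balance=189920
6. pay 58544 -> balance=134566
7. pay 59074 -> balance=77752

77752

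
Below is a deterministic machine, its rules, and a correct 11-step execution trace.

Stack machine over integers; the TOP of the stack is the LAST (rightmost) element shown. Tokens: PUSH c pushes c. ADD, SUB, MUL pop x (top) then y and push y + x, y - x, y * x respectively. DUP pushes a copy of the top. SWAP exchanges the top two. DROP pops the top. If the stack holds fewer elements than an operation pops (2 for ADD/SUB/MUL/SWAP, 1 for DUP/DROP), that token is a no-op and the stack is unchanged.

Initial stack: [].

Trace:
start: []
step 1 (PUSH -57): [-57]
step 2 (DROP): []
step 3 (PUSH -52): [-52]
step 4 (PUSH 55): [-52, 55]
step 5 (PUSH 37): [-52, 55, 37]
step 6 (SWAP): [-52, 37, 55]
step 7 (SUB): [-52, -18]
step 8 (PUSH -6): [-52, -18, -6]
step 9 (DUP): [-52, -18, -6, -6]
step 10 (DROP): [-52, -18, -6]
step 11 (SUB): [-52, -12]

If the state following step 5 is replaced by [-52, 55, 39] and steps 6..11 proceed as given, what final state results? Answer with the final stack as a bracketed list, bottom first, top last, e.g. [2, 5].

[-52, -10]

state after step 5 := [-52, 55, 39]
step 6 (SWAP): [-52, 39, 55]
step 7 (SUB): [-52, -16]
step 8 (PUSH -6): [-52, -16, -6]
step 9 (DUP): [-52, -16, -6, -6]
step 10 (DROP): [-52, -16, -6]
step 11 (SUB): [-52, -10]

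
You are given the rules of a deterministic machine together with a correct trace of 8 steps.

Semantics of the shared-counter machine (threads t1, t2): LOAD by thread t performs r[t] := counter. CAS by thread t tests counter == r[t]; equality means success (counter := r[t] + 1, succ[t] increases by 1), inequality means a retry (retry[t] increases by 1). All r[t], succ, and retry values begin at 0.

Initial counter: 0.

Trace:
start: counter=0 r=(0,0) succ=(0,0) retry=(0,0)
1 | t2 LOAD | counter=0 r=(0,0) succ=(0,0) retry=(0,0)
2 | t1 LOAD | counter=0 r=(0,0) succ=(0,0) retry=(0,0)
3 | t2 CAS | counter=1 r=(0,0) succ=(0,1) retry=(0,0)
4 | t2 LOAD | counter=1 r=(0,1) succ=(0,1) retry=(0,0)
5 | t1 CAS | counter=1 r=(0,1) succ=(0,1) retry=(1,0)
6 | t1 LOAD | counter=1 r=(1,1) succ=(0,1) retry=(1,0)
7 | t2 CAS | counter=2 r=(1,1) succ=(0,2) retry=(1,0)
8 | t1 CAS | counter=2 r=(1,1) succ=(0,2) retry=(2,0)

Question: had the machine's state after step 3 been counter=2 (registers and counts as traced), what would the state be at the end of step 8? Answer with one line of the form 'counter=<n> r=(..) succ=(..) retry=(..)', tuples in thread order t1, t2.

counter=3 r=(2,2) succ=(0,2) retry=(2,0)

state after step 3 := counter=2 r=(0,0) succ=(0,1) retry=(0,0)
4 | t2 LOAD | counter=2 r=(0,2) succ=(0,1) retry=(0,0)
5 | t1 CAS | counter=2 r=(0,2) succ=(0,1) retry=(1,0)
6 | t1 LOAD | counter=2 r=(2,2) succ=(0,1) retry=(1,0)
7 | t2 CAS | counter=3 r=(2,2) succ=(0,2) retry=(1,0)
8 | t1 CAS | counter=3 r=(2,2) succ=(0,2) retry=(2,0)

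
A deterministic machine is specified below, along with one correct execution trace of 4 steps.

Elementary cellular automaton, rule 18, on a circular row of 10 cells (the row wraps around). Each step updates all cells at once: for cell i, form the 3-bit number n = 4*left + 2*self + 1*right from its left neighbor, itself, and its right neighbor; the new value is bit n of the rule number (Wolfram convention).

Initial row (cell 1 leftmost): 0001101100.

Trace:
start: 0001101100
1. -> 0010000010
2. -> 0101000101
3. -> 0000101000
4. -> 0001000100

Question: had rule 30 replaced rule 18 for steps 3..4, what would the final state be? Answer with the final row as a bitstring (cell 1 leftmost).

0101001001

(re-executing steps 3..4 under rule 30; state before step 3: 0101000101)
3. -> 0101101101
4. -> 0101001001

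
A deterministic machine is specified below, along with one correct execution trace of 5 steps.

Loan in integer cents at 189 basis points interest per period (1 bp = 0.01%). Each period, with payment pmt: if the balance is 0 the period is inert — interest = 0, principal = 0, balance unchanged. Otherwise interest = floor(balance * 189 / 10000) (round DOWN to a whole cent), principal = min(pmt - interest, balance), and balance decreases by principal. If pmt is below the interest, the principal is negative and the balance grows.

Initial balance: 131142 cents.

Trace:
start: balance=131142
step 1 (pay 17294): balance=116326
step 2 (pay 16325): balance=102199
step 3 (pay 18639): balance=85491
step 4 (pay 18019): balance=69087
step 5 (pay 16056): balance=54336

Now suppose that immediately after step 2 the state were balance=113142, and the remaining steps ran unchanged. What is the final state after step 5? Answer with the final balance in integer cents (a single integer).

65912

state after step 2 := balance=113142
step 3 (pay 18639): balance=96641
step 4 (pay 18019): balance=80448
step 5 (pay 16056): balance=65912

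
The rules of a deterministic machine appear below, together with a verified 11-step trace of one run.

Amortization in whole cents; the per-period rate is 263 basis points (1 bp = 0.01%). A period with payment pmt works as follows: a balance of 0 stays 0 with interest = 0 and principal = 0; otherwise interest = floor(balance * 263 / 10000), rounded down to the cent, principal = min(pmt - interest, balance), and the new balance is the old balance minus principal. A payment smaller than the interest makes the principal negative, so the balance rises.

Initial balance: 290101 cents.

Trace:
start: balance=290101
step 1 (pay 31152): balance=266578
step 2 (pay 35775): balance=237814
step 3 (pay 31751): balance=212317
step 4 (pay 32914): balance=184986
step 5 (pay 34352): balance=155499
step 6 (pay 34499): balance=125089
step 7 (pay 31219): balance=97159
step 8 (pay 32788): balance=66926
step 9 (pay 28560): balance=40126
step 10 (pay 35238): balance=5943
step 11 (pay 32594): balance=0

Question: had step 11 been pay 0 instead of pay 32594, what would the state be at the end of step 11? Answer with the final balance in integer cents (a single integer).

6099

(re-executing from step 11 with the substitution; state before step 11: balance=5943)
step 11 (pay 0): balance=6099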